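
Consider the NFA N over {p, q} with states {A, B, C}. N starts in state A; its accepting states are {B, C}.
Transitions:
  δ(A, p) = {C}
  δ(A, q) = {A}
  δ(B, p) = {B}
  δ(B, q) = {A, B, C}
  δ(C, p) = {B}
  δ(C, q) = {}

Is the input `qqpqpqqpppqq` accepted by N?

rejected

Start: {A}
read q: {A}
read q: {A}
read p: {C}
read q: {}
The reachable set is empty and stays empty for the remaining 8 symbols.
Reachable ∩ accepting = {} — empty.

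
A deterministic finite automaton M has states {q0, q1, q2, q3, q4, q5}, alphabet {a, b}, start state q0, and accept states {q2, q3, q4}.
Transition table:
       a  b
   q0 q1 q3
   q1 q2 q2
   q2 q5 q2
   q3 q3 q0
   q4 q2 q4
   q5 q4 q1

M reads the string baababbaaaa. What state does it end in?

q0 --b--> q3
q3 --a--> q3
q3 --a--> q3
q3 --b--> q0
q0 --a--> q1
q1 --b--> q2
q2 --b--> q2
q2 --a--> q5
q5 --a--> q4
q4 --a--> q2
q2 --a--> q5

q5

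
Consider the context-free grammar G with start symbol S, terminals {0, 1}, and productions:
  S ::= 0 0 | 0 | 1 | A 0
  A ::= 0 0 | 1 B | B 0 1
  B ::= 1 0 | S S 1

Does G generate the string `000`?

yes

S ⇒ A0 ⇒ 000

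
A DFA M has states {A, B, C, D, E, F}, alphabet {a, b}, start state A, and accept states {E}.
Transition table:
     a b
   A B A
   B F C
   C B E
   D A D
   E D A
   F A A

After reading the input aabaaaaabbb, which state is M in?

A

A --a--> B
B --a--> F
F --b--> A
A --a--> B
B --a--> F
F --a--> A
A --a--> B
B --a--> F
F --b--> A
A --b--> A
A --b--> A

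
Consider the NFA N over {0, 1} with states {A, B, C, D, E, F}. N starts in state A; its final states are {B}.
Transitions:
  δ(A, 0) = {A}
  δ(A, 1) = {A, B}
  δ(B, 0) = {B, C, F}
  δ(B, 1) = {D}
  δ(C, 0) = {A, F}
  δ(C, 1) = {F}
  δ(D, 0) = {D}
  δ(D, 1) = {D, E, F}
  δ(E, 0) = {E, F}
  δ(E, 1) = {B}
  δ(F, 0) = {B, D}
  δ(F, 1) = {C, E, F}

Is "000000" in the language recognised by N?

Start: {A}
read 0: {A}
read 0: {A}
read 0: {A}
read 0: {A}
read 0: {A}
read 0: {A}
Reachable ∩ accepting = {} — empty.

rejected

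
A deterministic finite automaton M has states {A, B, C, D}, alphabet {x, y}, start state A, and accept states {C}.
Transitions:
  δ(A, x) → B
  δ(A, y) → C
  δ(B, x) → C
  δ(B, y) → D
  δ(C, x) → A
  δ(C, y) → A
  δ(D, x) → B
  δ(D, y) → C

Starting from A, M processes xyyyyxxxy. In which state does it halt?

A --x--> B
B --y--> D
D --y--> C
C --y--> A
A --y--> C
C --x--> A
A --x--> B
B --x--> C
C --y--> A

A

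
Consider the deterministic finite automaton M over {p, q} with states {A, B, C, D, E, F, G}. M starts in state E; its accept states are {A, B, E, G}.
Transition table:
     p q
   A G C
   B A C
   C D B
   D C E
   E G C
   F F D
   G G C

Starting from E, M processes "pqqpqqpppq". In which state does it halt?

C

E --p--> G
G --q--> C
C --q--> B
B --p--> A
A --q--> C
C --q--> B
B --p--> A
A --p--> G
G --p--> G
G --q--> C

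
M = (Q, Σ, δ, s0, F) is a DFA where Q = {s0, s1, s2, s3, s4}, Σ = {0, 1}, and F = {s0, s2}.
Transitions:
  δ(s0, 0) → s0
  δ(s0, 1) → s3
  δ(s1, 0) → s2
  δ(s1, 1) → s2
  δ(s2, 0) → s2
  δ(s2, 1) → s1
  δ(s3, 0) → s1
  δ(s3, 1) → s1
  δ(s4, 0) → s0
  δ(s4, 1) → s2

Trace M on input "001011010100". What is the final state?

s2

s0 --0--> s0
s0 --0--> s0
s0 --1--> s3
s3 --0--> s1
s1 --1--> s2
s2 --1--> s1
s1 --0--> s2
s2 --1--> s1
s1 --0--> s2
s2 --1--> s1
s1 --0--> s2
s2 --0--> s2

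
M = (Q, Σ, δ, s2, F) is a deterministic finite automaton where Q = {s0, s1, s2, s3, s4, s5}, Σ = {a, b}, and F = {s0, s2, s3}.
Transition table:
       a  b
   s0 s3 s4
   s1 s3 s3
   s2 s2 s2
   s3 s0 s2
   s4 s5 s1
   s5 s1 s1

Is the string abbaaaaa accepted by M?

accepted

s2 --a--> s2
s2 --b--> s2
s2 --b--> s2
s2 --a--> s2
s2 --a--> s2
s2 --a--> s2
s2 --a--> s2
s2 --a--> s2
End in state s2, which is an accepting state.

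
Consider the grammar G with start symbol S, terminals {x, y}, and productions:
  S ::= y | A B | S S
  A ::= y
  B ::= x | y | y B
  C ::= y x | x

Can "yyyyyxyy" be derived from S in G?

S ⇒ SS ⇒ SSS ⇒ SSSS ⇒ ySSS ⇒ ySSSS ⇒ yySSS ⇒ yyABSS ⇒ yyyBSS ⇒ yyyyBSS ⇒ yyyyyBSS ⇒ yyyyyxSS ⇒ yyyyyxyS ⇒ yyyyyxyy

yes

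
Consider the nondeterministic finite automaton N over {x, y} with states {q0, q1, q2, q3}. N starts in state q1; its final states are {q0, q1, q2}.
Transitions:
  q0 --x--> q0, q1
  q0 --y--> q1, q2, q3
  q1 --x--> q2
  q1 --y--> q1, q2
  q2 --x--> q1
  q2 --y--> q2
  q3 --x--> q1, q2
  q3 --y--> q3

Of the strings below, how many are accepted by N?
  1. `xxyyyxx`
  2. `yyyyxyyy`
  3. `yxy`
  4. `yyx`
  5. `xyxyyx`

`xxyyyxx`: accepted
`yyyyxyyy`: accepted
`yxy`: accepted
`yyx`: accepted
`xyxyyx`: accepted

5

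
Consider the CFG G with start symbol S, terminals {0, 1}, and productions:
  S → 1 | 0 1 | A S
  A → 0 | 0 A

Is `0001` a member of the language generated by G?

S ⇒ AS ⇒ 0AS ⇒ 00S ⇒ 0001

yes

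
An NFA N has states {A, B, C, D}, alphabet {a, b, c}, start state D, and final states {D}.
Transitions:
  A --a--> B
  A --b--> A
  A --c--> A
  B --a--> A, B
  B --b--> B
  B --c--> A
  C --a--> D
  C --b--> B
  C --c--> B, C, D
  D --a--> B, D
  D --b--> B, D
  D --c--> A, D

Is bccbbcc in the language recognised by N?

Start: {D}
read b: {B, D}
read c: {A, D}
read c: {A, D}
read b: {A, B, D}
read b: {A, B, D}
read c: {A, D}
read c: {A, D}
Reachable ∩ accepting = {D} — nonempty.

accepted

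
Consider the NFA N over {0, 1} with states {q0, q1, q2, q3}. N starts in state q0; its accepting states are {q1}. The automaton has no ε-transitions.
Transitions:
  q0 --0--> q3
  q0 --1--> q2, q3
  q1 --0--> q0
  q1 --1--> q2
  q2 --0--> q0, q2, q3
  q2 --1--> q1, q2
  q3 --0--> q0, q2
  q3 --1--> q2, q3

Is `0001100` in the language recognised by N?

rejected

Start: {q0}
read 0: {q3}
read 0: {q0, q2}
read 0: {q0, q2, q3}
read 1: {q1, q2, q3}
read 1: {q1, q2, q3}
read 0: {q0, q2, q3}
read 0: {q0, q2, q3}
Reachable ∩ accepting = {} — empty.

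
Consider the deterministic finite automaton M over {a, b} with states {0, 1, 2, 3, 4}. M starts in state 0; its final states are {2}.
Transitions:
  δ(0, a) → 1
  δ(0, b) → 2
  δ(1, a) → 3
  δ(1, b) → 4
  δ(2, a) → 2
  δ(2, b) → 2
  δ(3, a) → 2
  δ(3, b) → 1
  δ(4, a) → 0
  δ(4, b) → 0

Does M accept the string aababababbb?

rejected

0 --a--> 1
1 --a--> 3
3 --b--> 1
1 --a--> 3
3 --b--> 1
1 --a--> 3
3 --b--> 1
1 --a--> 3
3 --b--> 1
1 --b--> 4
4 --b--> 0
End in state 0, which is not an accepting state.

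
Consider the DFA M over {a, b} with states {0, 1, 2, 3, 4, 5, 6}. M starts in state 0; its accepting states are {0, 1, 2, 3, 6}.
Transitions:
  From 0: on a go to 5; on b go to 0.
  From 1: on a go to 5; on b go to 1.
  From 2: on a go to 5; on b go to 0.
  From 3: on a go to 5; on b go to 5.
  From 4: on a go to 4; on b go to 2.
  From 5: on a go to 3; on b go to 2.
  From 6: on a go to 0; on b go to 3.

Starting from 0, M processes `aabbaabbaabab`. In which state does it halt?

0 --a--> 5
5 --a--> 3
3 --b--> 5
5 --b--> 2
2 --a--> 5
5 --a--> 3
3 --b--> 5
5 --b--> 2
2 --a--> 5
5 --a--> 3
3 --b--> 5
5 --a--> 3
3 --b--> 5

5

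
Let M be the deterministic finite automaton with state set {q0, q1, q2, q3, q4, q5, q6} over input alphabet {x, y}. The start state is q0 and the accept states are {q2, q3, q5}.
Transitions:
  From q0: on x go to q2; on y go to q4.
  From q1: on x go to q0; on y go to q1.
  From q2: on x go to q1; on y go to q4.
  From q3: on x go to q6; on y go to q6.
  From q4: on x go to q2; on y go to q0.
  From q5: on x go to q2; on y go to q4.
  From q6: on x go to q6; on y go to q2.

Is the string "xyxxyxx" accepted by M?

q0 --x--> q2
q2 --y--> q4
q4 --x--> q2
q2 --x--> q1
q1 --y--> q1
q1 --x--> q0
q0 --x--> q2
End in state q2, which is an accepting state.

accepted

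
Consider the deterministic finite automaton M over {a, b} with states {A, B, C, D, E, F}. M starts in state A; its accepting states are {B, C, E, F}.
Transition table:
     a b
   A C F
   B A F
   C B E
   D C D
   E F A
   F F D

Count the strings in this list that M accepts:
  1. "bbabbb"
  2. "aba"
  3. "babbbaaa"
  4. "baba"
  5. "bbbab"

4

"bbabbb": accepted
"aba": accepted
"babbbaaa": rejected
"baba": accepted
"bbbab": accepted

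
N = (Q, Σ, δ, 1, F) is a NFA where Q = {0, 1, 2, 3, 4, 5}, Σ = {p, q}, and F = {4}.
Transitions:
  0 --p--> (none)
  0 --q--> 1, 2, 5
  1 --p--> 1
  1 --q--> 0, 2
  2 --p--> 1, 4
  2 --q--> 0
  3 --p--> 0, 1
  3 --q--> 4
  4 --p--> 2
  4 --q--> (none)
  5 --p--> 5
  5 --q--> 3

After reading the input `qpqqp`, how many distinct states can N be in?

3

Start: {1}
read q: {0, 2}
read p: {1, 4}
read q: {0, 2}
read q: {0, 1, 2, 5}
read p: {1, 4, 5}
Final reachable set {1, 4, 5} has 3 states.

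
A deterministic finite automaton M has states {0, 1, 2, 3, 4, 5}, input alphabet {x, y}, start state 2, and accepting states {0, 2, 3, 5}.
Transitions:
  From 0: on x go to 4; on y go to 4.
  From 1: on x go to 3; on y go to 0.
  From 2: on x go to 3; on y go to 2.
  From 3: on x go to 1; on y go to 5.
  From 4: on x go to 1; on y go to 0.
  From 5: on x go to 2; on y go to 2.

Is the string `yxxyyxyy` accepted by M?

rejected

2 --y--> 2
2 --x--> 3
3 --x--> 1
1 --y--> 0
0 --y--> 4
4 --x--> 1
1 --y--> 0
0 --y--> 4
End in state 4, which is not an accepting state.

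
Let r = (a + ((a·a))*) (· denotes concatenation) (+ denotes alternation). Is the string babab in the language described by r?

no

Neither a nor ((a·a))* matches babab.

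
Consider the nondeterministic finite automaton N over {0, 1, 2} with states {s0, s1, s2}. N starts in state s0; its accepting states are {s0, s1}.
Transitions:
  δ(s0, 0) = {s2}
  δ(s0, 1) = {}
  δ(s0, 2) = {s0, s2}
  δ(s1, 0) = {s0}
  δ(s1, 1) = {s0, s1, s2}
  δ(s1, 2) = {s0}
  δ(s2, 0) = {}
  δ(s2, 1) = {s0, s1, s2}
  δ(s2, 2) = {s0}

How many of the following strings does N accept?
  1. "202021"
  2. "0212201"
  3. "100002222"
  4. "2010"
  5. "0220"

"202021": rejected
"0212201": rejected
"100002222": rejected
"2010": accepted
"0220": rejected

1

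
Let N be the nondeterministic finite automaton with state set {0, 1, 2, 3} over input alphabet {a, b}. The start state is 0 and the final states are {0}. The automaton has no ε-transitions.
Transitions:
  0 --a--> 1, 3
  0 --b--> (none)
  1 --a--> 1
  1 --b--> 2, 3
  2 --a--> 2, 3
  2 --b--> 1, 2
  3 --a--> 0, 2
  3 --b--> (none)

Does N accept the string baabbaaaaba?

Start: {0}
read b: {}
The reachable set is empty and stays empty for the remaining 10 symbols.
Reachable ∩ accepting = {} — empty.

rejected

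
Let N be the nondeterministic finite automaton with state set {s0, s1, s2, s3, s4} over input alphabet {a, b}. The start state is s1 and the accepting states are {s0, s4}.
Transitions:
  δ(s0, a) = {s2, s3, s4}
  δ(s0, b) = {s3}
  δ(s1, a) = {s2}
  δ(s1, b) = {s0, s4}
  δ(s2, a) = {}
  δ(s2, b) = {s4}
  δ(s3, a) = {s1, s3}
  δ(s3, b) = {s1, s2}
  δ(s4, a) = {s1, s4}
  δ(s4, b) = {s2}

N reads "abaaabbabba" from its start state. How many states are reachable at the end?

4

Start: {s1}
read a: {s2}
read b: {s4}
read a: {s1, s4}
read a: {s1, s2, s4}
read a: {s1, s2, s4}
read b: {s0, s2, s4}
read b: {s2, s3, s4}
read a: {s1, s3, s4}
read b: {s0, s1, s2, s4}
read b: {s0, s2, s3, s4}
read a: {s1, s2, s3, s4}
Final reachable set {s1, s2, s3, s4} has 4 states.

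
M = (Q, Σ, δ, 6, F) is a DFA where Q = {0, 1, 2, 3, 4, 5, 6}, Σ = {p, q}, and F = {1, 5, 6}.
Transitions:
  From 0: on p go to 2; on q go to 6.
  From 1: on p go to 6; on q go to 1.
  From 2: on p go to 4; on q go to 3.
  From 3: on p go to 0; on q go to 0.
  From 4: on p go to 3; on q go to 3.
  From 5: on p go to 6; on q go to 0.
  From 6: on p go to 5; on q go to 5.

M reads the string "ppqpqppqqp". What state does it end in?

6 --p--> 5
5 --p--> 6
6 --q--> 5
5 --p--> 6
6 --q--> 5
5 --p--> 6
6 --p--> 5
5 --q--> 0
0 --q--> 6
6 --p--> 5

5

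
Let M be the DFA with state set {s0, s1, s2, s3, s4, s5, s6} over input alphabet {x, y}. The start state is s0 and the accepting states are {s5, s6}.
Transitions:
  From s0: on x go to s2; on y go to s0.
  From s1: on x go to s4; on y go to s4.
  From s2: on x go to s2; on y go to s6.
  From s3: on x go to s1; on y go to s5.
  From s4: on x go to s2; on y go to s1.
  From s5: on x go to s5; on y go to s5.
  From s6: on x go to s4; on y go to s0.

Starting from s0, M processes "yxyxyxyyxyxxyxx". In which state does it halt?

s2

s0 --y--> s0
s0 --x--> s2
s2 --y--> s6
s6 --x--> s4
s4 --y--> s1
s1 --x--> s4
s4 --y--> s1
s1 --y--> s4
s4 --x--> s2
s2 --y--> s6
s6 --x--> s4
s4 --x--> s2
s2 --y--> s6
s6 --x--> s4
s4 --x--> s2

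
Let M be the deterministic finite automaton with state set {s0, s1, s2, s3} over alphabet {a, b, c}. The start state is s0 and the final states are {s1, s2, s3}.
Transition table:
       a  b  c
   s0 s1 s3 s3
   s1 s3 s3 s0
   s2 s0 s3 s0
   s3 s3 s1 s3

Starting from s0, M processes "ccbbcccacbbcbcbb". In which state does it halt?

s0 --c--> s3
s3 --c--> s3
s3 --b--> s1
s1 --b--> s3
s3 --c--> s3
s3 --c--> s3
s3 --c--> s3
s3 --a--> s3
s3 --c--> s3
s3 --b--> s1
s1 --b--> s3
s3 --c--> s3
s3 --b--> s1
s1 --c--> s0
s0 --b--> s3
s3 --b--> s1

s1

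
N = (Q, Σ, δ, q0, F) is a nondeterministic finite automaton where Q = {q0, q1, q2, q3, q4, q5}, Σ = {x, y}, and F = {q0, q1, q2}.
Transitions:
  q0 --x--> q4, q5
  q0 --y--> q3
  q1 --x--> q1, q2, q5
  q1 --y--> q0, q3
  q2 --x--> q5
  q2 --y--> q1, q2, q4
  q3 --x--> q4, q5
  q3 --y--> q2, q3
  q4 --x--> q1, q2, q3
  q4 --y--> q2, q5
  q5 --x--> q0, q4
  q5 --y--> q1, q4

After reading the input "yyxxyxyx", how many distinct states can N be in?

Start: {q0}
read y: {q3}
read y: {q2, q3}
read x: {q4, q5}
read x: {q0, q1, q2, q3, q4}
read y: {q0, q1, q2, q3, q4, q5}
read x: {q0, q1, q2, q3, q4, q5}
read y: {q0, q1, q2, q3, q4, q5}
read x: {q0, q1, q2, q3, q4, q5}
Final reachable set {q0, q1, q2, q3, q4, q5} has 6 states.

6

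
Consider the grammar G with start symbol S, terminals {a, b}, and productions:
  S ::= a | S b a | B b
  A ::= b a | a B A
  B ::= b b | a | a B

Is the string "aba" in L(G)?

S ⇒ Sba ⇒ aba

yes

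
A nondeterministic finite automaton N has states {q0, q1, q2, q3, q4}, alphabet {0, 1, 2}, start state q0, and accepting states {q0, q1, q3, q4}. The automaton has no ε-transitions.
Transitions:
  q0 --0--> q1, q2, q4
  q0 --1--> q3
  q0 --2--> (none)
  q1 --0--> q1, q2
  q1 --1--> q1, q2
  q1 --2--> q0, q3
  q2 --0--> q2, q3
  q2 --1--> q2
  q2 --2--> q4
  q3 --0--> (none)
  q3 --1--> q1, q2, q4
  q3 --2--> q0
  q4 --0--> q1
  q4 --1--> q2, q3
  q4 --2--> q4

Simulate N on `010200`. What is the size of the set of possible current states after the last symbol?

Start: {q0}
read 0: {q1, q2, q4}
read 1: {q1, q2, q3}
read 0: {q1, q2, q3}
read 2: {q0, q3, q4}
read 0: {q1, q2, q4}
read 0: {q1, q2, q3}
Final reachable set {q1, q2, q3} has 3 states.

3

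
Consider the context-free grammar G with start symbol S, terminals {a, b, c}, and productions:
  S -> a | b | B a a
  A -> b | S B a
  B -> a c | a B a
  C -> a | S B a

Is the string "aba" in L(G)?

no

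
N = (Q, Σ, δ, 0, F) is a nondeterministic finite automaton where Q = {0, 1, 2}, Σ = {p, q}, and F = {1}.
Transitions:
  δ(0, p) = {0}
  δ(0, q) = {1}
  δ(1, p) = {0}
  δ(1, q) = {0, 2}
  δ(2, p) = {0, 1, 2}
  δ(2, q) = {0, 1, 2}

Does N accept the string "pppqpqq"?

rejected

Start: {0}
read p: {0}
read p: {0}
read p: {0}
read q: {1}
read p: {0}
read q: {1}
read q: {0, 2}
Reachable ∩ accepting = {} — empty.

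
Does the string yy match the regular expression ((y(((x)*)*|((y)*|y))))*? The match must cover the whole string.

yes

Split into 2 pieces y · y; each matches (y(((x)*)*|((y)*|y))).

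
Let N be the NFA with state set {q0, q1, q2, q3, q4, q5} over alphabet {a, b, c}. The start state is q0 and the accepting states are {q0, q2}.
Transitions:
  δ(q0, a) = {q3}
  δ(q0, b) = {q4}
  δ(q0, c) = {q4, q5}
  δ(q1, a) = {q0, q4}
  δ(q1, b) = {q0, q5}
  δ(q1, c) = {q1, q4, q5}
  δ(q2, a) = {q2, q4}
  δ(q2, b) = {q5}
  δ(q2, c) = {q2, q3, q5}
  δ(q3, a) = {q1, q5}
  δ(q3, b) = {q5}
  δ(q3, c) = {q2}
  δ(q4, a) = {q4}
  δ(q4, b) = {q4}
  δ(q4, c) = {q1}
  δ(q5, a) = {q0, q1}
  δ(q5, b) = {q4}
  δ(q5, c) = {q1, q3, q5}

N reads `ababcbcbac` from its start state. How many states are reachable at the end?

4

Start: {q0}
read a: {q3}
read b: {q5}
read a: {q0, q1}
read b: {q0, q4, q5}
read c: {q1, q3, q4, q5}
read b: {q0, q4, q5}
read c: {q1, q3, q4, q5}
read b: {q0, q4, q5}
read a: {q0, q1, q3, q4}
read c: {q1, q2, q4, q5}
Final reachable set {q1, q2, q4, q5} has 4 states.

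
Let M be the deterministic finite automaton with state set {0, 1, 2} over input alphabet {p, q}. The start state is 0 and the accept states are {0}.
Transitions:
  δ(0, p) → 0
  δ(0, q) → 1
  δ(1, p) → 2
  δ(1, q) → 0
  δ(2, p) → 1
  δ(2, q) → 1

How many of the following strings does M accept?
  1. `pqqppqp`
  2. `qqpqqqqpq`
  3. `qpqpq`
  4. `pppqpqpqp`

`pqqppqp`: rejected
`qqpqqqqpq`: rejected
`qpqpq`: rejected
`pppqpqpqp`: rejected

0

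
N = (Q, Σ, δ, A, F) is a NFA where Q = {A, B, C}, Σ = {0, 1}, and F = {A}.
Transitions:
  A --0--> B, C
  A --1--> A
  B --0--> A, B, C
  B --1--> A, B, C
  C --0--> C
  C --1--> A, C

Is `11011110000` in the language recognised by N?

Start: {A}
read 1: {A}
read 1: {A}
read 0: {B, C}
read 1: {A, B, C}
read 1: {A, B, C}
read 1: {A, B, C}
read 1: {A, B, C}
read 0: {A, B, C}
read 0: {A, B, C}
read 0: {A, B, C}
read 0: {A, B, C}
Reachable ∩ accepting = {A} — nonempty.

accepted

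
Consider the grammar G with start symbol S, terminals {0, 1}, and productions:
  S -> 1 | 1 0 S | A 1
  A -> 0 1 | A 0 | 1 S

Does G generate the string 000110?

no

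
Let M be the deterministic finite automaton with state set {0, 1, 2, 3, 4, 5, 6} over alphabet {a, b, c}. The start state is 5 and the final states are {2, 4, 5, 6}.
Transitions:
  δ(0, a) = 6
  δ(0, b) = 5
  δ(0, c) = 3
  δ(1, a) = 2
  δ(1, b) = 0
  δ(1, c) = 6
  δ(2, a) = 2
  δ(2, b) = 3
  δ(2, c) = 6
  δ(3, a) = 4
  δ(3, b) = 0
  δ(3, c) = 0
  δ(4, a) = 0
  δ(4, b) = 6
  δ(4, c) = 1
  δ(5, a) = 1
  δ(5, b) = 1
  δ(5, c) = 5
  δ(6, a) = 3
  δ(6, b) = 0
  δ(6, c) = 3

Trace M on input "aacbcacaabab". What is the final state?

6

5 --a--> 1
1 --a--> 2
2 --c--> 6
6 --b--> 0
0 --c--> 3
3 --a--> 4
4 --c--> 1
1 --a--> 2
2 --a--> 2
2 --b--> 3
3 --a--> 4
4 --b--> 6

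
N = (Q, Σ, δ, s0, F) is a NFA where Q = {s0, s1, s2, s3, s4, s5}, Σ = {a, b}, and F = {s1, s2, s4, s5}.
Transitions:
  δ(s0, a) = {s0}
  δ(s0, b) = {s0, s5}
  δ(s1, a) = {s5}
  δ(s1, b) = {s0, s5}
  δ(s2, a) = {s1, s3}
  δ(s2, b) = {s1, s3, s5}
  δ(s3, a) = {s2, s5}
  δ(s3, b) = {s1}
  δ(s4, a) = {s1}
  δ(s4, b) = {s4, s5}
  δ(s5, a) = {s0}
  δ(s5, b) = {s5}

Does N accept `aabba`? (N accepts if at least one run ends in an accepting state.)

rejected

Start: {s0}
read a: {s0}
read a: {s0}
read b: {s0, s5}
read b: {s0, s5}
read a: {s0}
Reachable ∩ accepting = {} — empty.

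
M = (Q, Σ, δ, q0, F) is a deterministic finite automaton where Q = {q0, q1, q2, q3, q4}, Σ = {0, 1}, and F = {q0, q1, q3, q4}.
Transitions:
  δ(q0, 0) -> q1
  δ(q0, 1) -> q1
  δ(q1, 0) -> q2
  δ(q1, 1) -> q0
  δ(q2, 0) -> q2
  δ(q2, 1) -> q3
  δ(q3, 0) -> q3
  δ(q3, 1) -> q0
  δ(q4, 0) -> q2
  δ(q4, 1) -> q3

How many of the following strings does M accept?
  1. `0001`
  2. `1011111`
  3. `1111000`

2

`0001`: accepted
`1011111`: accepted
`1111000`: rejected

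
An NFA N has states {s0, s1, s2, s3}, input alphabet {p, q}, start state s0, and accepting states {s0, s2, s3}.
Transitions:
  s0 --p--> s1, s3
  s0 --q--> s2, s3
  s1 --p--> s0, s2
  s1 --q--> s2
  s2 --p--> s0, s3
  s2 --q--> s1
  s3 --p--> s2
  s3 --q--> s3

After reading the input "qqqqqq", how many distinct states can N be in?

Start: {s0}
read q: {s2, s3}
read q: {s1, s3}
read q: {s2, s3}
read q: {s1, s3}
read q: {s2, s3}
read q: {s1, s3}
Final reachable set {s1, s3} has 2 states.

2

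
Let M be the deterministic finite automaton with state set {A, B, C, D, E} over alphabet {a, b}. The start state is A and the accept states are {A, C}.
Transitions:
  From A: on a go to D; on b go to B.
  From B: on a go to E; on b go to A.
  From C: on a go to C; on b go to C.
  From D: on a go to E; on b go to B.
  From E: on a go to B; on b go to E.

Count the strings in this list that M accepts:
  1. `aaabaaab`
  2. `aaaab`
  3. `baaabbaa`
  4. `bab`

`aaabaaab`: accepted
`aaaab`: rejected
`baaabbaa`: rejected
`bab`: rejected

1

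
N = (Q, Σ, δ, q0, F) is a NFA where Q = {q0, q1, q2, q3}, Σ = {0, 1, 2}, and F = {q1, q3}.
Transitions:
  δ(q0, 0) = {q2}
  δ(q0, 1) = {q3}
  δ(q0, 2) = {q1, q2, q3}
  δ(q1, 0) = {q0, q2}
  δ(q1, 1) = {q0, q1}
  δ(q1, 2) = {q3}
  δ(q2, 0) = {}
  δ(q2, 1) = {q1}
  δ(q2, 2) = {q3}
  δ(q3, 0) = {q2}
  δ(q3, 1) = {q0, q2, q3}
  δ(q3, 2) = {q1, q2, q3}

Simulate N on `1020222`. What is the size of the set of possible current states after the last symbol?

Start: {q0}
read 1: {q3}
read 0: {q2}
read 2: {q3}
read 0: {q2}
read 2: {q3}
read 2: {q1, q2, q3}
read 2: {q1, q2, q3}
Final reachable set {q1, q2, q3} has 3 states.

3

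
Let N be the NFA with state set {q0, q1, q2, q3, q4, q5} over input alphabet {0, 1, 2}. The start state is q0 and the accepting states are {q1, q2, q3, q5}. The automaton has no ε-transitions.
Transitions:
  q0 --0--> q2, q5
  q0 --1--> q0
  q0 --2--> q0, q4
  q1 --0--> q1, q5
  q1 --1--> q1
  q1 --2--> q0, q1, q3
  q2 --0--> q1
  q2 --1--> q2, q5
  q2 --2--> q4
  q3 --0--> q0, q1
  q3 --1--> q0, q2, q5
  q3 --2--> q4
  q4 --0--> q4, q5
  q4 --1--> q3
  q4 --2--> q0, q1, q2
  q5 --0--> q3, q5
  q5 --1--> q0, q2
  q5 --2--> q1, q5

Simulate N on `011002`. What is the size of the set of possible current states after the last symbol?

Start: {q0}
read 0: {q2, q5}
read 1: {q0, q2, q5}
read 1: {q0, q2, q5}
read 0: {q1, q2, q3, q5}
read 0: {q0, q1, q3, q5}
read 2: {q0, q1, q3, q4, q5}
Final reachable set {q0, q1, q3, q4, q5} has 5 states.

5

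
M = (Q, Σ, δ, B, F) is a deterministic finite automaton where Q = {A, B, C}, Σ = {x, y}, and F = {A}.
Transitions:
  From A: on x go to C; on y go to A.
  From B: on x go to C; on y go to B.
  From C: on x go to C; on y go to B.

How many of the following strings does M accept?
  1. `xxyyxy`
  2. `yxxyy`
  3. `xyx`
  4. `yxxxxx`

`xxyyxy`: rejected
`yxxyy`: rejected
`xyx`: rejected
`yxxxxx`: rejected

0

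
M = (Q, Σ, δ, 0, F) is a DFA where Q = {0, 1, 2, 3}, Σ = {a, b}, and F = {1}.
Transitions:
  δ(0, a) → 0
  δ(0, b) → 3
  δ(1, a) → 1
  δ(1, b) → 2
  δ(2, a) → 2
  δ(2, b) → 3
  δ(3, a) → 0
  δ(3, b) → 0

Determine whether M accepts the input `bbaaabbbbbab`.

rejected

0 --b--> 3
3 --b--> 0
0 --a--> 0
0 --a--> 0
0 --a--> 0
0 --b--> 3
3 --b--> 0
0 --b--> 3
3 --b--> 0
0 --b--> 3
3 --a--> 0
0 --b--> 3
End in state 3, which is not an accepting state.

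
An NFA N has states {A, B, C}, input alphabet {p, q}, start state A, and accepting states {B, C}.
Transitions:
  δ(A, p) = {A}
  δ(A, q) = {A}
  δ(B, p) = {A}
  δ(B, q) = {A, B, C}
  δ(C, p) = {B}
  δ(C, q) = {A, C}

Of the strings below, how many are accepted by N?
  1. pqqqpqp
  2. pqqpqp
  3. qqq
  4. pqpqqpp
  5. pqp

pqqqpqp: rejected
pqqpqp: rejected
qqq: rejected
pqpqqpp: rejected
pqp: rejected

0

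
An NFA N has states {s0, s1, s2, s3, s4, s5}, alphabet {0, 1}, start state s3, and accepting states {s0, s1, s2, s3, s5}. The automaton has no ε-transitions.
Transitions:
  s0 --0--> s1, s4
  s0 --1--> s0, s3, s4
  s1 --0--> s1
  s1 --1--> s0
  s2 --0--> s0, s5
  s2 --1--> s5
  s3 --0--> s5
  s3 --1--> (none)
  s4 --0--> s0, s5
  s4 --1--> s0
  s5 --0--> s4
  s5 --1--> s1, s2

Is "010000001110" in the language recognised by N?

Start: {s3}
read 0: {s5}
read 1: {s1, s2}
read 0: {s0, s1, s5}
read 0: {s1, s4}
read 0: {s0, s1, s5}
read 0: {s1, s4}
read 0: {s0, s1, s5}
read 0: {s1, s4}
read 1: {s0}
read 1: {s0, s3, s4}
read 1: {s0, s3, s4}
read 0: {s0, s1, s4, s5}
Reachable ∩ accepting = {s0, s1, s5} — nonempty.

accepted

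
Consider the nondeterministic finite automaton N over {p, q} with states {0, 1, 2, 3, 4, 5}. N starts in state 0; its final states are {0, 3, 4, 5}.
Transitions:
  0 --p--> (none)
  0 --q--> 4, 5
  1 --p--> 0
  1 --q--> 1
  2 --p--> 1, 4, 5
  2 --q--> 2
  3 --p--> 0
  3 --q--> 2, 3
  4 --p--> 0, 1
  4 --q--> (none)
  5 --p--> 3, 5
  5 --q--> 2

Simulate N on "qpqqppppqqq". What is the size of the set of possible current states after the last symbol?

2

Start: {0}
read q: {4, 5}
read p: {0, 1, 3, 5}
read q: {1, 2, 3, 4, 5}
read q: {1, 2, 3}
read p: {0, 1, 4, 5}
read p: {0, 1, 3, 5}
read p: {0, 3, 5}
read p: {0, 3, 5}
read q: {2, 3, 4, 5}
read q: {2, 3}
read q: {2, 3}
Final reachable set {2, 3} has 2 states.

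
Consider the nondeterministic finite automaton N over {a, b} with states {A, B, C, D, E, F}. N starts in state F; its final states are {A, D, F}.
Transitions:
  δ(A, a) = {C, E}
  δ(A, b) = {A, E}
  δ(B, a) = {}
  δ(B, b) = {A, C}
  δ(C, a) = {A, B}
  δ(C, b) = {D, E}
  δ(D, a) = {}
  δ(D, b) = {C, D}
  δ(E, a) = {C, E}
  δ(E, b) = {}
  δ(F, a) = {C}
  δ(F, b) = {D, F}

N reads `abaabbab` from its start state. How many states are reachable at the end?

4

Start: {F}
read a: {C}
read b: {D, E}
read a: {C, E}
read a: {A, B, C, E}
read b: {A, C, D, E}
read b: {A, C, D, E}
read a: {A, B, C, E}
read b: {A, C, D, E}
Final reachable set {A, C, D, E} has 4 states.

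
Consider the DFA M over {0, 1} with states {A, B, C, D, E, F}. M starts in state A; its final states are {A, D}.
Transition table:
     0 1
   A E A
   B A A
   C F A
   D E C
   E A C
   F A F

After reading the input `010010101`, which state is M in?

F

A --0--> E
E --1--> C
C --0--> F
F --0--> A
A --1--> A
A --0--> E
E --1--> C
C --0--> F
F --1--> F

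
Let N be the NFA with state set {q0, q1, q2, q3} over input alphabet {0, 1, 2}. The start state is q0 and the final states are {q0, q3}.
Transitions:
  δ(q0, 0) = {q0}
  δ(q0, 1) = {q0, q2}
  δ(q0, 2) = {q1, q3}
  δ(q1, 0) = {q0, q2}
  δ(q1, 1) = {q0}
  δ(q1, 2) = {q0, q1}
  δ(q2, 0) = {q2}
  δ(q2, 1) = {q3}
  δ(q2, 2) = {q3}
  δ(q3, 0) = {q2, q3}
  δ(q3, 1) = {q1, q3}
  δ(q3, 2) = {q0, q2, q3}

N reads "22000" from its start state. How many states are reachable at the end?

Start: {q0}
read 2: {q1, q3}
read 2: {q0, q1, q2, q3}
read 0: {q0, q2, q3}
read 0: {q0, q2, q3}
read 0: {q0, q2, q3}
Final reachable set {q0, q2, q3} has 3 states.

3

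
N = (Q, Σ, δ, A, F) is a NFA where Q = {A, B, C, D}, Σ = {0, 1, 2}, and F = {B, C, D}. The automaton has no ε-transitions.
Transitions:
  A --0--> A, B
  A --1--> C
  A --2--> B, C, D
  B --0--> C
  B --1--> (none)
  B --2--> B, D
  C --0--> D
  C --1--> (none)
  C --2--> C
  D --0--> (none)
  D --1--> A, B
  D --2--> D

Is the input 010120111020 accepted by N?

rejected

Start: {A}
read 0: {A, B}
read 1: {C}
read 0: {D}
read 1: {A, B}
read 2: {B, C, D}
read 0: {C, D}
read 1: {A, B}
read 1: {C}
read 1: {}
The reachable set is empty and stays empty for the remaining 3 symbols.
Reachable ∩ accepting = {} — empty.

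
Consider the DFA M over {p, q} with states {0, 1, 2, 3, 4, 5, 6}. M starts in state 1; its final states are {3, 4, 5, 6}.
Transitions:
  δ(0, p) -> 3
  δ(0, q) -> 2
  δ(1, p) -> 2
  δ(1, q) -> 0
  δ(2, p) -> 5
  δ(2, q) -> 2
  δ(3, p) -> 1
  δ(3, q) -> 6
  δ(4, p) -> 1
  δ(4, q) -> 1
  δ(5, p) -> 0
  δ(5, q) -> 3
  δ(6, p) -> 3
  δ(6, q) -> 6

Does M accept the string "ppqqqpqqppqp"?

1 --p--> 2
2 --p--> 5
5 --q--> 3
3 --q--> 6
6 --q--> 6
6 --p--> 3
3 --q--> 6
6 --q--> 6
6 --p--> 3
3 --p--> 1
1 --q--> 0
0 --p--> 3
End in state 3, which is an accepting state.

accepted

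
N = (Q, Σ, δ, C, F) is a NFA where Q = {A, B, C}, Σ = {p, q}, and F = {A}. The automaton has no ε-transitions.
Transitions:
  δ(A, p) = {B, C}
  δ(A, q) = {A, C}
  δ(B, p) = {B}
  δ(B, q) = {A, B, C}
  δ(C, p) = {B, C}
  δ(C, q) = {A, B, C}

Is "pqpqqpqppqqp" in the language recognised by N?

rejected

Start: {C}
read p: {B, C}
read q: {A, B, C}
read p: {B, C}
read q: {A, B, C}
read q: {A, B, C}
read p: {B, C}
read q: {A, B, C}
read p: {B, C}
read p: {B, C}
read q: {A, B, C}
read q: {A, B, C}
read p: {B, C}
Reachable ∩ accepting = {} — empty.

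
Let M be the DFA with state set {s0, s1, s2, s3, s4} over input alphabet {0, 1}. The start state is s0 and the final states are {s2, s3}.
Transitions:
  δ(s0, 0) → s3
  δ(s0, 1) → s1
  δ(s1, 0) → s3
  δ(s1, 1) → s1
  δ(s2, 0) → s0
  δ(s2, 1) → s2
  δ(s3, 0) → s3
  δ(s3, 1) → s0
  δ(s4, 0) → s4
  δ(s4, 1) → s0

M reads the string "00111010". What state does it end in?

s0 --0--> s3
s3 --0--> s3
s3 --1--> s0
s0 --1--> s1
s1 --1--> s1
s1 --0--> s3
s3 --1--> s0
s0 --0--> s3

s3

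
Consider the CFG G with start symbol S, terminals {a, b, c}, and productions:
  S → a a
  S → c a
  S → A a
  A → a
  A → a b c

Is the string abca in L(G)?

yes

S ⇒ Aa ⇒ abca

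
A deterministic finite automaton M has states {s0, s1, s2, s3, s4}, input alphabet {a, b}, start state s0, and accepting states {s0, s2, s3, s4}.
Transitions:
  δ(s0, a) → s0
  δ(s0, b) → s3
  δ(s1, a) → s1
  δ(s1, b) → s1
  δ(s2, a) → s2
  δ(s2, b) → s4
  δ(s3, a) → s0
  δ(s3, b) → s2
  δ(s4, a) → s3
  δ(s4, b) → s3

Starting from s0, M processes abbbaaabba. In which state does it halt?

s2

s0 --a--> s0
s0 --b--> s3
s3 --b--> s2
s2 --b--> s4
s4 --a--> s3
s3 --a--> s0
s0 --a--> s0
s0 --b--> s3
s3 --b--> s2
s2 --a--> s2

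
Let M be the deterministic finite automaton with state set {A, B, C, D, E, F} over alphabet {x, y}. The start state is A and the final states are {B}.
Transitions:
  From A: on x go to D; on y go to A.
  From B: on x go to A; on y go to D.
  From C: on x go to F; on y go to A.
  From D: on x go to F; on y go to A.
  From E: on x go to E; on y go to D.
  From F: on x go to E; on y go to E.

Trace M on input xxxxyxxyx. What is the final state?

F

A --x--> D
D --x--> F
F --x--> E
E --x--> E
E --y--> D
D --x--> F
F --x--> E
E --y--> D
D --x--> F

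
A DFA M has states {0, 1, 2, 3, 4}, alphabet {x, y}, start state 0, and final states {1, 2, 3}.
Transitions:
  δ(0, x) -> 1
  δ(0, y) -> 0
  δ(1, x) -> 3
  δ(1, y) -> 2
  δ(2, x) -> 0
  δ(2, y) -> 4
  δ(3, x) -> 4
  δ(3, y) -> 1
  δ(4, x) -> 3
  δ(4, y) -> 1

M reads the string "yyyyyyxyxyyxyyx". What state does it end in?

0 --y--> 0
0 --y--> 0
0 --y--> 0
0 --y--> 0
0 --y--> 0
0 --y--> 0
0 --x--> 1
1 --y--> 2
2 --x--> 0
0 --y--> 0
0 --y--> 0
0 --x--> 1
1 --y--> 2
2 --y--> 4
4 --x--> 3

3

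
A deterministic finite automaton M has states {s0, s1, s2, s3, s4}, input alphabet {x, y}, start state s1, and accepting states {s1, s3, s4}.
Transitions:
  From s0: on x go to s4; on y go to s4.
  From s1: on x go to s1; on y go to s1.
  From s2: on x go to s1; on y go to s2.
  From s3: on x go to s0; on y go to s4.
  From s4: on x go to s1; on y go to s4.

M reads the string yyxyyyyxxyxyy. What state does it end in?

s1

s1 --y--> s1
s1 --y--> s1
s1 --x--> s1
s1 --y--> s1
s1 --y--> s1
s1 --y--> s1
s1 --y--> s1
s1 --x--> s1
s1 --x--> s1
s1 --y--> s1
s1 --x--> s1
s1 --y--> s1
s1 --y--> s1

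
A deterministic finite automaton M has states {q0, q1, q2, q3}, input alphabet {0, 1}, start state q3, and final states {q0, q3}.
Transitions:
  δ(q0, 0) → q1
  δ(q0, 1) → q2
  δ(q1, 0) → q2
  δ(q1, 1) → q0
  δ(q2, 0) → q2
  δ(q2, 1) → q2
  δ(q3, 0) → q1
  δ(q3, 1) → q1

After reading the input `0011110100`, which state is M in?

q2

q3 --0--> q1
q1 --0--> q2
q2 --1--> q2
q2 --1--> q2
q2 --1--> q2
q2 --1--> q2
q2 --0--> q2
q2 --1--> q2
q2 --0--> q2
q2 --0--> q2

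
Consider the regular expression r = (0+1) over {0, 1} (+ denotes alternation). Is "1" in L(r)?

The right alternative 1 matches 1.

yes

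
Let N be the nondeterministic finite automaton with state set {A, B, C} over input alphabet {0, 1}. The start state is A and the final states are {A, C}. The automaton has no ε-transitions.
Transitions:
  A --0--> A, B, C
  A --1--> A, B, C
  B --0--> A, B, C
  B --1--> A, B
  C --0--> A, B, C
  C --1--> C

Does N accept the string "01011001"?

accepted

Start: {A}
read 0: {A, B, C}
read 1: {A, B, C}
read 0: {A, B, C}
read 1: {A, B, C}
read 1: {A, B, C}
read 0: {A, B, C}
read 0: {A, B, C}
read 1: {A, B, C}
Reachable ∩ accepting = {A, C} — nonempty.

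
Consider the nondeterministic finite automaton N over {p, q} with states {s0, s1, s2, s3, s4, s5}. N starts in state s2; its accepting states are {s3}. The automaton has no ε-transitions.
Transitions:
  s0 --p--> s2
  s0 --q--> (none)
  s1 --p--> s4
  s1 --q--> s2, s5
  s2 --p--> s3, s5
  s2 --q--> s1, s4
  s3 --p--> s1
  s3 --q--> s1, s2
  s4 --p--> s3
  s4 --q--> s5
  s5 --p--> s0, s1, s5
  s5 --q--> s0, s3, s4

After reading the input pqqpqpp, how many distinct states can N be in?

6

Start: {s2}
read p: {s3, s5}
read q: {s0, s1, s2, s3, s4}
read q: {s1, s2, s4, s5}
read p: {s0, s1, s3, s4, s5}
read q: {s0, s1, s2, s3, s4, s5}
read p: {s0, s1, s2, s3, s4, s5}
read p: {s0, s1, s2, s3, s4, s5}
Final reachable set {s0, s1, s2, s3, s4, s5} has 6 states.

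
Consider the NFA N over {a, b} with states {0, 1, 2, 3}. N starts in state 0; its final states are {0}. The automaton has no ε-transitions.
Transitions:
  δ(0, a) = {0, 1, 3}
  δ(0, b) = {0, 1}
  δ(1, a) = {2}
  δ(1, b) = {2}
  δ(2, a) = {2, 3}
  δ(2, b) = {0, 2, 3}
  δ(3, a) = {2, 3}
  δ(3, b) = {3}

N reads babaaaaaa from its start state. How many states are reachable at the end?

Start: {0}
read b: {0, 1}
read a: {0, 1, 2, 3}
read b: {0, 1, 2, 3}
read a: {0, 1, 2, 3}
read a: {0, 1, 2, 3}
read a: {0, 1, 2, 3}
read a: {0, 1, 2, 3}
read a: {0, 1, 2, 3}
read a: {0, 1, 2, 3}
Final reachable set {0, 1, 2, 3} has 4 states.

4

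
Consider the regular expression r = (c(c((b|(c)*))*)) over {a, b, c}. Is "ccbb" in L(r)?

yes

Split as c·cbb: c matches c and (c((b|(c)*))*) matches cbb.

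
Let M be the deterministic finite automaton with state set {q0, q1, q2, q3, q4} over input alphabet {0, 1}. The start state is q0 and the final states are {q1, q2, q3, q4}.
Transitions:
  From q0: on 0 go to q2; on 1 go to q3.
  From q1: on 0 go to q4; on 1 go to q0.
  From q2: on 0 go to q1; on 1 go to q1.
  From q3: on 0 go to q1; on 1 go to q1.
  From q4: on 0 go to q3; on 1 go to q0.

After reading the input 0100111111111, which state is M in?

q3

q0 --0--> q2
q2 --1--> q1
q1 --0--> q4
q4 --0--> q3
q3 --1--> q1
q1 --1--> q0
q0 --1--> q3
q3 --1--> q1
q1 --1--> q0
q0 --1--> q3
q3 --1--> q1
q1 --1--> q0
q0 --1--> q3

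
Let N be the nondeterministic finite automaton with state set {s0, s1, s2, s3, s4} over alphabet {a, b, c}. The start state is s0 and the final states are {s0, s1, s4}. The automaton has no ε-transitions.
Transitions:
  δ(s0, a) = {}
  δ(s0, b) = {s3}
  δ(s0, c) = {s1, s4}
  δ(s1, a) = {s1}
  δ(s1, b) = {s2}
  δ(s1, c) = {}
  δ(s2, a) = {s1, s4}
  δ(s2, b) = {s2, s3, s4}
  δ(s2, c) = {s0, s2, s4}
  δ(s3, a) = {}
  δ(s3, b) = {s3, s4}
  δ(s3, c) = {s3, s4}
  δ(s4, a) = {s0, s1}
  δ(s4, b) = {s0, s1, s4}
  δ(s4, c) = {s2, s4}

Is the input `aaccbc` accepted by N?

rejected

Start: {s0}
read a: {}
The reachable set is empty and stays empty for the remaining 5 symbols.
Reachable ∩ accepting = {} — empty.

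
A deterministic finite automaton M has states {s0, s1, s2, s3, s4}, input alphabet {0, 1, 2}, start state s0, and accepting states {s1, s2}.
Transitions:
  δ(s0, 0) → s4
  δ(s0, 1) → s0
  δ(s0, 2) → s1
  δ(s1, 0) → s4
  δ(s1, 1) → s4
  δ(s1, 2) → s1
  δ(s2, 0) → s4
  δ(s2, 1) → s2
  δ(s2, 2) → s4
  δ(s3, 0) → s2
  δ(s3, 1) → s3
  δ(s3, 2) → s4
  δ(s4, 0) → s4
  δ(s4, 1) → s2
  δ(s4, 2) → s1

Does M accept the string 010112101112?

rejected

s0 --0--> s4
s4 --1--> s2
s2 --0--> s4
s4 --1--> s2
s2 --1--> s2
s2 --2--> s4
s4 --1--> s2
s2 --0--> s4
s4 --1--> s2
s2 --1--> s2
s2 --1--> s2
s2 --2--> s4
End in state s4, which is not an accepting state.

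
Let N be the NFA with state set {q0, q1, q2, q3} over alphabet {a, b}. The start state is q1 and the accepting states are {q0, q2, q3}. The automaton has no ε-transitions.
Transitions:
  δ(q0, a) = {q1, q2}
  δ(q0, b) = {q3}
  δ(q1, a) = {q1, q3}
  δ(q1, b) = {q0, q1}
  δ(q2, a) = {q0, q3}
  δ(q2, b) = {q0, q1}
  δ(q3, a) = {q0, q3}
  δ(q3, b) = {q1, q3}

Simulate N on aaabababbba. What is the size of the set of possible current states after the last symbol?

Start: {q1}
read a: {q1, q3}
read a: {q0, q1, q3}
read a: {q0, q1, q2, q3}
read b: {q0, q1, q3}
read a: {q0, q1, q2, q3}
read b: {q0, q1, q3}
read a: {q0, q1, q2, q3}
read b: {q0, q1, q3}
read b: {q0, q1, q3}
read b: {q0, q1, q3}
read a: {q0, q1, q2, q3}
Final reachable set {q0, q1, q2, q3} has 4 states.

4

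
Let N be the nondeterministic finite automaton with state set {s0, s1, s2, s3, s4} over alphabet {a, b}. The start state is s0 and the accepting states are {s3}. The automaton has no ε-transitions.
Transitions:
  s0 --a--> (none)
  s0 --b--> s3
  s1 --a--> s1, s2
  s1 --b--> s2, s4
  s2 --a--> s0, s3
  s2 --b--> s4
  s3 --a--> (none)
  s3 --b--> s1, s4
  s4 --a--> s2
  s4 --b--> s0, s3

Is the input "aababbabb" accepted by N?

Start: {s0}
read a: {}
The reachable set is empty and stays empty for the remaining 8 symbols.
Reachable ∩ accepting = {} — empty.

rejected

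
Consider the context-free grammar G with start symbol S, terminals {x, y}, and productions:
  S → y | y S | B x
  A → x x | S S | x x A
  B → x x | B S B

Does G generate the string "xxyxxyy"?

no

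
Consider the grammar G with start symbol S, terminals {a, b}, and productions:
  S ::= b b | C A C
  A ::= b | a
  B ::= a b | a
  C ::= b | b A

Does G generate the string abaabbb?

no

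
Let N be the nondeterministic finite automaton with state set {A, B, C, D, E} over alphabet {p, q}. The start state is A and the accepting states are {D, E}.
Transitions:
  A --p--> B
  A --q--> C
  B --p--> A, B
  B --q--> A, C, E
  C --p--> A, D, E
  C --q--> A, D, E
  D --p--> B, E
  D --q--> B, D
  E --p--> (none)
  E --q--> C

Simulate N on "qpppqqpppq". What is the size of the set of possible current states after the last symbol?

Start: {A}
read q: {C}
read p: {A, D, E}
read p: {B, E}
read p: {A, B}
read q: {A, C, E}
read q: {A, C, D, E}
read p: {A, B, D, E}
read p: {A, B, E}
read p: {A, B}
read q: {A, C, E}
Final reachable set {A, C, E} has 3 states.

3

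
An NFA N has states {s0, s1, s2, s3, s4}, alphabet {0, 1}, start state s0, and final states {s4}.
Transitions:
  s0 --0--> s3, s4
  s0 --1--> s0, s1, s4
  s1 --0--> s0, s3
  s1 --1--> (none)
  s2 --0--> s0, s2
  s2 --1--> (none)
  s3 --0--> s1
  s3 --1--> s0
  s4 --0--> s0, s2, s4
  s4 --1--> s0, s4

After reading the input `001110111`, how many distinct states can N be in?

Start: {s0}
read 0: {s3, s4}
read 0: {s0, s1, s2, s4}
read 1: {s0, s1, s4}
read 1: {s0, s1, s4}
read 1: {s0, s1, s4}
read 0: {s0, s2, s3, s4}
read 1: {s0, s1, s4}
read 1: {s0, s1, s4}
read 1: {s0, s1, s4}
Final reachable set {s0, s1, s4} has 3 states.

3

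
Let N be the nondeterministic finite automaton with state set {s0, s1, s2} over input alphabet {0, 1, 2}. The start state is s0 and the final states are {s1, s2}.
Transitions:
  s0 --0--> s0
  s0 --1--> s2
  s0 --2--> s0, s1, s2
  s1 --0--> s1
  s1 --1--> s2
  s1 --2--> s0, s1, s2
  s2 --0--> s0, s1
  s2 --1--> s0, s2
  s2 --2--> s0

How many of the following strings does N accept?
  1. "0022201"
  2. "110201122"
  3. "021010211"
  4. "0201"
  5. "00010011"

5

"0022201": accepted
"110201122": accepted
"021010211": accepted
"0201": accepted
"00010011": accepted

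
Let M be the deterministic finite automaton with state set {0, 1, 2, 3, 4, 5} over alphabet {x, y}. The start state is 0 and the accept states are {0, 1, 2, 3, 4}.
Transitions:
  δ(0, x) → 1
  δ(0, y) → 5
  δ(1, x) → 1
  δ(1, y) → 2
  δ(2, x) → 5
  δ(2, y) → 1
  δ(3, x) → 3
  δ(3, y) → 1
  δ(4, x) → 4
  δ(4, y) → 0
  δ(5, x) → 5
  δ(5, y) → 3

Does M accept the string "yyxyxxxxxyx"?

rejected

0 --y--> 5
5 --y--> 3
3 --x--> 3
3 --y--> 1
1 --x--> 1
1 --x--> 1
1 --x--> 1
1 --x--> 1
1 --x--> 1
1 --y--> 2
2 --x--> 5
End in state 5, which is not an accepting state.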